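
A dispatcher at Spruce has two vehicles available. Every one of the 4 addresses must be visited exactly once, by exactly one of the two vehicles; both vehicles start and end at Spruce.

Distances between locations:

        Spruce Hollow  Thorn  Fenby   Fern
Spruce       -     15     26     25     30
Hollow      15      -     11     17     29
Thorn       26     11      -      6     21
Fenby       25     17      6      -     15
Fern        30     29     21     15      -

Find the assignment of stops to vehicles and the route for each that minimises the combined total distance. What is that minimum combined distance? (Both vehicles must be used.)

Minimum combined distance: 107.

Check every non-empty split of the stops between the two vehicles; for each half take its own optimal tour:
  {Hollow} + {Thorn, Fenby, Fern}: 30 + 77 = 107
  {Thorn} + {Hollow, Fenby, Fern}: 52 + 77 = 129
  {Hollow, Thorn} + {Fenby, Fern}: 52 + 70 = 122
  {Fenby} + {Hollow, Thorn, Fern}: 50 + 77 = 127
  {Hollow, Fenby} + {Thorn, Fern}: 57 + 77 = 134
  {Thorn, Fenby} + {Hollow, Fern}: 57 + 74 = 131
  … (7 splits in total)
Best: vehicle 1 Spruce → Hollow → Spruce = 30; vehicle 2 Spruce → Thorn → Fenby → Fern → Spruce = 77; combined 107.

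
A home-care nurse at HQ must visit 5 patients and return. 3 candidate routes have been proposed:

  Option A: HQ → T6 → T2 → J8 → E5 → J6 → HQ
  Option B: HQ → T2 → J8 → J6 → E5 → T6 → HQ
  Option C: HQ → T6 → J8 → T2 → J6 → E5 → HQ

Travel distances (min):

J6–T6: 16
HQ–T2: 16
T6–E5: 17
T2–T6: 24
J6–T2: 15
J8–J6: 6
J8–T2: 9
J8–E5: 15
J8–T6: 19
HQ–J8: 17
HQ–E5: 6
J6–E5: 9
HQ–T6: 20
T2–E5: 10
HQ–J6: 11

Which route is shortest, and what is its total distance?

77 min — Option B is the shortest.

Option A: 20 + 24 + 9 + 15 + 9 + 11 = 88
Option B: 16 + 9 + 6 + 9 + 17 + 20 = 77
Option C: 20 + 19 + 9 + 15 + 9 + 6 = 78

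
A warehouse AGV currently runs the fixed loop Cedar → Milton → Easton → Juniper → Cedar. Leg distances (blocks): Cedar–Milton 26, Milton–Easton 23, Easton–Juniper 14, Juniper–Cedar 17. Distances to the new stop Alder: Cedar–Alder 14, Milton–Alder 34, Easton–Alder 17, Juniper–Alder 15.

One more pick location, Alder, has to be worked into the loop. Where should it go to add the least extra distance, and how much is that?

+12 blocks — insert Alder between Juniper and Cedar.

Insertion cost between consecutive stops i–j is d(i,Alder) + d(Alder,j) − d(i,j):
  between Cedar and Milton: 14 + 34 − 26 = 22
  between Milton and Easton: 34 + 17 − 23 = 28
  between Easton and Juniper: 17 + 15 − 14 = 18
  between Juniper and Cedar: 15 + 14 − 17 = 12
Cheapest insertion is between Juniper and Cedar, adding 12.
New total = 80 + 12 = 92.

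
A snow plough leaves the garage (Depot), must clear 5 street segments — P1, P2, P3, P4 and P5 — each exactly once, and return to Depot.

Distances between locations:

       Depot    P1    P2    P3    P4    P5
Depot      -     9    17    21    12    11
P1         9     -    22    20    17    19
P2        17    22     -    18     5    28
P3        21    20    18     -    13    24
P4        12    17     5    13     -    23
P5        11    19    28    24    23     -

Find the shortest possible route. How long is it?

With 5 stops there are 5!/2 = 60 distinct round trips (a route and its reverse cost the same).
Depot-P1-P2-P3-P4-P5-Depot: 9+22+18+13+23+11 = 96
Depot-P1-P2-P3-P5-P4-Depot: 9+22+18+24+23+12 = 108
Depot-P1-P2-P4-P3-P5-Depot: 9+22+5+13+24+11 = 84
Depot-P1-P2-P4-P5-P3-Depot: 9+22+5+23+24+21 = 104
Depot-P1-P2-P5-P3-P4-Depot: 9+22+28+24+13+12 = 108
Depot-P1-P2-P5-P4-P3-Depot: 9+22+28+23+13+21 = 116
Depot-P1-P3-P2-P4-P5-Depot: 9+20+18+5+23+11 = 86
Depot-P1-P3-P2-P5-P4-Depot: 9+20+18+28+23+12 = 110
Depot-P1-P3-P4-P2-P5-Depot: 9+20+13+5+28+11 = 86
Depot-P1-P3-P4-P5-P2-Depot: 9+20+13+23+28+17 = 110
Depot-P1-P3-P5-P2-P4-Depot: 9+20+24+28+5+12 = 98
Depot-P1-P3-P5-P4-P2-Depot: 9+20+24+23+5+17 = 98
Depot-P1-P4-P2-P3-P5-Depot: 9+17+5+18+24+11 = 84
Depot-P1-P4-P2-P5-P3-Depot: 9+17+5+28+24+21 = 104
… (46 more)
The minimum is 84.
One optimal route: Depot → P1 → P2 → P4 → P3 → P5 → Depot (or its reverse).

84 — the shortest possible round trip.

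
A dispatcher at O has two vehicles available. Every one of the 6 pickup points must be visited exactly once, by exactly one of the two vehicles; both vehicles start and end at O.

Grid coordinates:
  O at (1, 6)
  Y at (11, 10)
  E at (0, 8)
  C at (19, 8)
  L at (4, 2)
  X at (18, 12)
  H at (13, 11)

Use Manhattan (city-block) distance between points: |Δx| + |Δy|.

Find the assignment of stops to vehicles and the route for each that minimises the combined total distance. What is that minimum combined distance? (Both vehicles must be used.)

There are 2^5 − 1 = 31 ways to divide the 6 stops into two non-empty groups. For each, the best each vehicle can do is its own shortest tour through its group:
  {Y} + {E, C, L, X, H}: 28 + 58 = 86
  {E} + {Y, C, L, X, H}: 6 + 56 = 62
  {Y, E} + {C, L, X, H}: 30 + 56 = 86
  {C} + {Y, E, L, X, H}: 40 + 56 = 96
  {Y, C} + {E, L, X, H}: 44 + 56 = 100
  {E, C} + {Y, L, X, H}: 42 + 54 = 96
  … (31 splits in total)
Best: vehicle 1 O → E → O = 6; vehicle 2 O → Y → H → X → C → L → O = 56; combined 62.

Minimum combined distance: 62.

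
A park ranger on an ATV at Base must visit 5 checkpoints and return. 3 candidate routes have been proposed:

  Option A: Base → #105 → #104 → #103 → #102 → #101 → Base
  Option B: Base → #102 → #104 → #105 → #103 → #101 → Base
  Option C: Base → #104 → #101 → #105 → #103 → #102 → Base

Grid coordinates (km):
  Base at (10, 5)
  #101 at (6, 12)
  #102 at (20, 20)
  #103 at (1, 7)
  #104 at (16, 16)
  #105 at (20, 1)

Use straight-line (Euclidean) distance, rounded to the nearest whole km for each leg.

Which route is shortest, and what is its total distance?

Option A: 11 + 16 + 17 + 23 + 16 + 8 = 91
Option B: 18 + 6 + 16 + 20 + 7 + 8 = 75
Option C: 13 + 11 + 18 + 20 + 23 + 18 = 103

75 km — Option B is the shortest.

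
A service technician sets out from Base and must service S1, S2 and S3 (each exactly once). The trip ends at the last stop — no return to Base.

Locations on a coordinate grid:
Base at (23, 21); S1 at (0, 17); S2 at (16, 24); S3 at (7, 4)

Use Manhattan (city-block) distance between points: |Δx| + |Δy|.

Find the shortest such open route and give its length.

Minimum one-way distance = 53.

There are 3! = 6 possible orderings.
Base→S1→S2→S3: 27+23+29 = 79
Base→S1→S3→S2: 27+20+29 = 76
Base→S2→S1→S3: 10+23+20 = 53
Base→S2→S3→S1: 10+29+20 = 59
Base→S3→S1→S2: 33+20+23 = 76
Base→S3→S2→S1: 33+29+23 = 85
The minimum is 53.
One shortest path: Base → S2 → S1 → S3.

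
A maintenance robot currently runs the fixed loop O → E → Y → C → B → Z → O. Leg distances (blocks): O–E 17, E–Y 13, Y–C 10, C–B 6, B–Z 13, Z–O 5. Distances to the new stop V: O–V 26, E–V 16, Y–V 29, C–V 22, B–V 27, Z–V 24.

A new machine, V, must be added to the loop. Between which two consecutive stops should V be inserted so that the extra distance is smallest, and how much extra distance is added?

+25 blocks — insert V between O and E.

Insertion cost between consecutive stops i–j is d(i,V) + d(V,j) − d(i,j):
  between O and E: 26 + 16 − 17 = 25
  between E and Y: 16 + 29 − 13 = 32
  between Y and C: 29 + 22 − 10 = 41
  between C and B: 22 + 27 − 6 = 43
  between B and Z: 27 + 24 − 13 = 38
  between Z and O: 24 + 26 − 5 = 45
Cheapest insertion is between O and E, adding 25.
New total = 64 + 25 = 89.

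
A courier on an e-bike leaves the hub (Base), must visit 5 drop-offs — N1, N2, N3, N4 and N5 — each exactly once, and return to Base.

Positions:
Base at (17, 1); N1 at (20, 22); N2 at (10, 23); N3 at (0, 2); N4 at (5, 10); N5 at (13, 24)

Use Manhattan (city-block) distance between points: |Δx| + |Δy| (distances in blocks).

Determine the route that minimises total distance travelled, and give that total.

Shortest round trip = 86 blocks.

Base → N1 → N2 → N3 → N4 → N5 → Base: 24+11+31+13+22+27 = 128
Base → N1 → N2 → N3 → N5 → N4 → Base: 24+11+31+35+22+21 = 144
Base → N1 → N2 → N4 → N3 → N5 → Base: 24+11+18+13+35+27 = 128
Base → N1 → N2 → N4 → N5 → N3 → Base: 24+11+18+22+35+18 = 128
Base → N1 → N2 → N5 → N3 → N4 → Base: 24+11+4+35+13+21 = 108
Base → N1 → N2 → N5 → N4 → N3 → Base: 24+11+4+22+13+18 = 92
Base → N1 → N3 → N2 → N4 → N5 → Base: 24+40+31+18+22+27 = 162
Base → N1 → N3 → N2 → N5 → N4 → Base: 24+40+31+4+22+21 = 142
Base → N1 → N3 → N4 → N2 → N5 → Base: 24+40+13+18+4+27 = 126
Base → N1 → N3 → N4 → N5 → N2 → Base: 24+40+13+22+4+29 = 132
Base → N1 → N3 → N5 → N2 → N4 → Base: 24+40+35+4+18+21 = 142
Base → N1 → N3 → N5 → N4 → N2 → Base: 24+40+35+22+18+29 = 168
Base → N1 → N4 → N2 → N3 → N5 → Base: 24+27+18+31+35+27 = 162
Base → N1 → N4 → N2 → N5 → N3 → Base: 24+27+18+4+35+18 = 126
… (46 more)
Base → N1 → N5 → N2 → N4 → N3 → Base: 24+9+4+18+13+18 = 86  ← best
The minimum is 86.
One optimal route: Base → N1 → N5 → N2 → N4 → N3 → Base (or its reverse).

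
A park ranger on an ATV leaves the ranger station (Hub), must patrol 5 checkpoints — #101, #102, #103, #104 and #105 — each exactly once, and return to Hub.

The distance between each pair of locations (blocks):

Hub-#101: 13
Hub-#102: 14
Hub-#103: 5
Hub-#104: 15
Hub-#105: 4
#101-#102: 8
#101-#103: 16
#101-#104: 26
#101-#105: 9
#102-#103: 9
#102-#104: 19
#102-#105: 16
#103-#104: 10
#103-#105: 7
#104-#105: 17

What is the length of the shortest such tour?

Minimum total distance: 55 blocks.

Hub-#101-#102-#103-#104-#105-Hub: 13+8+9+10+17+4 = 61
Hub-#101-#102-#103-#105-#104-Hub: 13+8+9+7+17+15 = 69
Hub-#101-#102-#104-#103-#105-Hub: 13+8+19+10+7+4 = 61
Hub-#101-#102-#104-#105-#103-Hub: 13+8+19+17+7+5 = 69
Hub-#101-#102-#105-#103-#104-Hub: 13+8+16+7+10+15 = 69
Hub-#101-#102-#105-#104-#103-Hub: 13+8+16+17+10+5 = 69
Hub-#101-#103-#102-#104-#105-Hub: 13+16+9+19+17+4 = 78
Hub-#101-#103-#102-#105-#104-Hub: 13+16+9+16+17+15 = 86
Hub-#101-#103-#104-#102-#105-Hub: 13+16+10+19+16+4 = 78
Hub-#101-#103-#104-#105-#102-Hub: 13+16+10+17+16+14 = 86
Hub-#101-#103-#105-#102-#104-Hub: 13+16+7+16+19+15 = 86
Hub-#101-#103-#105-#104-#102-Hub: 13+16+7+17+19+14 = 86
Hub-#101-#104-#102-#103-#105-Hub: 13+26+19+9+7+4 = 78
Hub-#101-#104-#102-#105-#103-Hub: 13+26+19+16+7+5 = 86
… (46 more)
Hub-#103-#104-#102-#101-#105-Hub: 5+10+19+8+9+4 = 55  ← best
The minimum is 55.
One optimal route: Hub → #103 → #104 → #102 → #101 → #105 → Hub (or its reverse).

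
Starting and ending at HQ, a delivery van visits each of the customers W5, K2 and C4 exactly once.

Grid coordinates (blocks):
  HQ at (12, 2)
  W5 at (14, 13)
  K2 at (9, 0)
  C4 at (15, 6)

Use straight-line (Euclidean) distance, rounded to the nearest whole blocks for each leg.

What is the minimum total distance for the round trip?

With 3 stops there are 3!/2 = 3 distinct round trips (a route and its reverse cost the same).
HQ → W5 → K2 → C4 → HQ: 11+14+8+5 = 38
HQ → W5 → C4 → K2 → HQ: 11+7+8+4 = 30
HQ → K2 → W5 → C4 → HQ: 4+14+7+5 = 30
The minimum is 30.
One optimal route: HQ → W5 → C4 → K2 → HQ (or its reverse).

30 blocks — the shortest possible round trip.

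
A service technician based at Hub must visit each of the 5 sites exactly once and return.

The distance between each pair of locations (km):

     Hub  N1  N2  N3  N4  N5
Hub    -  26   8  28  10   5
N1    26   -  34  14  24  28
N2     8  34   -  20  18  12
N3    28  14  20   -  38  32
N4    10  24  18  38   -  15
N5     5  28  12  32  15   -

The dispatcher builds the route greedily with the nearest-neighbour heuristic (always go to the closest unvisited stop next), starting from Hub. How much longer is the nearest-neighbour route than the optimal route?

Excess over optimum: 16 km.

From Hub: N5=5, N2=8, N4=10, N1=26, N3=28 → choose N5 (5).
From N5: N2=12, N4=15, N1=28, N3=32 → choose N2 (12).
From N2: N4=18, N3=20, N1=34 → choose N4 (18).
From N4: N1=24, N3=38 → choose N1 (24).
From N1: N3=14 → choose N3 (14).
NN route Hub → N5 → N2 → N4 → N1 → N3 → Hub costs 101.
Optimal: Hub → N4 → N1 → N3 → N2 → N5 → Hub costs 85 (by enumerating all 60 distinct tours).
Excess = 101 − 85 = 16.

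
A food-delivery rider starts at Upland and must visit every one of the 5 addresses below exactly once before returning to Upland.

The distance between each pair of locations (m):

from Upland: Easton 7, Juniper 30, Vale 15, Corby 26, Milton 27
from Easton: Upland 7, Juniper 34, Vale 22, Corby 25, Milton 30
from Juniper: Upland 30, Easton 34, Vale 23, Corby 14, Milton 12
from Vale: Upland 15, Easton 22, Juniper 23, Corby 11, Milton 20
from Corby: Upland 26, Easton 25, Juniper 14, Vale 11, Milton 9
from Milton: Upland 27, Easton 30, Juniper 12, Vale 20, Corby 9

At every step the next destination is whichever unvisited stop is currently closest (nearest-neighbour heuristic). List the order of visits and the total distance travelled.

91 m along Upland → Easton → Vale → Corby → Milton → Juniper → Upland.

From Upland: distances to unvisited — Easton=7, Vale=15, Corby=26, Milton=27, Juniper=30. Nearest is Easton (7).
From Easton: distances to unvisited — Vale=22, Corby=25, Milton=30, Juniper=34. Nearest is Vale (22).
From Vale: distances to unvisited — Corby=11, Milton=20, Juniper=23. Nearest is Corby (11).
From Corby: distances to unvisited — Milton=9, Juniper=14. Nearest is Milton (9).
From Milton: distances to unvisited — Juniper=12. Nearest is Juniper (12).
Return Juniper→Upland: 30.
Total = 7 + 22 + 11 + 9 + 12 + 30 = 91.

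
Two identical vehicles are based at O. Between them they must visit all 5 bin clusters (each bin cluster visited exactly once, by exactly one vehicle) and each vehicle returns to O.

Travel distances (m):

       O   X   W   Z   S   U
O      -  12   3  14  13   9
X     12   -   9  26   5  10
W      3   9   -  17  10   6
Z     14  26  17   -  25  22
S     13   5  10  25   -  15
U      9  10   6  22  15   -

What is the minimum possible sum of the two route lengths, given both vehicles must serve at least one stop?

65 m — the smallest possible combined total.

There are 2^4 − 1 = 15 ways to divide the 5 stops into two non-empty groups. For each, the best each vehicle can do is its own shortest tour through its group:
  {X} + {W, Z, S, U}: 24 + 63 = 87
  {W} + {X, Z, S, U}: 6 + 63 = 69
  {X, W} + {Z, S, U}: 24 + 63 = 87
  {Z} + {X, W, S, U}: 28 + 37 = 65
  {X, Z} + {W, S, U}: 52 + 37 = 89
  {W, Z} + {X, S, U}: 34 + 37 = 71
  … (15 splits in total)
Best: vehicle 1 O → Z → O = 28; vehicle 2 O → W → S → X → U → O = 37; combined 65.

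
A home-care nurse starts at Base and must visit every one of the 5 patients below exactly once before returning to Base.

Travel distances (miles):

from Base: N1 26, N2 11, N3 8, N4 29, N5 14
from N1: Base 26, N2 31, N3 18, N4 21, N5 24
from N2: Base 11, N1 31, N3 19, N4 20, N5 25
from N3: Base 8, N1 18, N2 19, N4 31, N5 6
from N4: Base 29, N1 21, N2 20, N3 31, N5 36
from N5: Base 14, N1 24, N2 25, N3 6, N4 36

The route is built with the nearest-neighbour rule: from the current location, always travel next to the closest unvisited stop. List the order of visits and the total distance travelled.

90 miles along Base → N3 → N5 → N1 → N4 → N2 → Base.

From Base: distances to unvisited — N3=8, N2=11, N5=14, N1=26, N4=29. Nearest is N3 (8).
From N3: distances to unvisited — N5=6, N1=18, N2=19, N4=31. Nearest is N5 (6).
From N5: distances to unvisited — N1=24, N2=25, N4=36. Nearest is N1 (24).
From N1: distances to unvisited — N4=21, N2=31. Nearest is N4 (21).
From N4: distances to unvisited — N2=20. Nearest is N2 (20).
Return N2→Base: 11.
Total = 8 + 6 + 24 + 21 + 20 + 11 = 90.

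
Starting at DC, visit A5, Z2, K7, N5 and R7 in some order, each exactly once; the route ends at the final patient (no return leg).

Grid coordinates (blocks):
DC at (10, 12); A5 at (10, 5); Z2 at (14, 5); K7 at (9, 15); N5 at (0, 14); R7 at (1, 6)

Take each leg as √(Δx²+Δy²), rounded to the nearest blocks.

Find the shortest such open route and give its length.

Minimum one-way distance = 33 blocks.

There are 5! = 120 possible orderings.
DC - A5 - Z2 - K7 - N5 - R7: 7+4+11+9+8 = 39
DC - A5 - Z2 - K7 - R7 - N5: 7+4+11+12+8 = 42
DC - A5 - Z2 - N5 - K7 - R7: 7+4+17+9+12 = 49
DC - A5 - Z2 - N5 - R7 - K7: 7+4+17+8+12 = 48
DC - A5 - Z2 - R7 - K7 - N5: 7+4+13+12+9 = 45
DC - A5 - Z2 - R7 - N5 - K7: 7+4+13+8+9 = 41
DC - A5 - K7 - Z2 - N5 - R7: 7+10+11+17+8 = 53
DC - A5 - K7 - Z2 - R7 - N5: 7+10+11+13+8 = 49
DC - A5 - K7 - N5 - Z2 - R7: 7+10+9+17+13 = 56
DC - A5 - K7 - N5 - R7 - Z2: 7+10+9+8+13 = 47
DC - A5 - K7 - R7 - Z2 - N5: 7+10+12+13+17 = 59
DC - A5 - K7 - R7 - N5 - Z2: 7+10+12+8+17 = 54
DC - A5 - N5 - Z2 - K7 - R7: 7+13+17+11+12 = 60
DC - A5 - N5 - Z2 - R7 - K7: 7+13+17+13+12 = 62
… (106 more)
DC - K7 - N5 - R7 - A5 - Z2: 3+9+8+9+4 = 33  ← best
The minimum is 33.
One shortest path: DC → K7 → N5 → R7 → A5 → Z2.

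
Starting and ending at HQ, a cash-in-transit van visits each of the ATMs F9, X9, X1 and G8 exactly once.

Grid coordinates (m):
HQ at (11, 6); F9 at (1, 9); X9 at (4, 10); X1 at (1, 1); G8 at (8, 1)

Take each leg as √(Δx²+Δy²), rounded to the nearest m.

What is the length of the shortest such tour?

32 m — the shortest possible round trip.

With 4 stops there are 4!/2 = 12 distinct round trips (a route and its reverse cost the same).
HQ → F9 → X9 → X1 → G8 → HQ: 10+3+9+7+6 = 35
HQ → F9 → X9 → G8 → X1 → HQ: 10+3+10+7+11 = 41
HQ → F9 → X1 → X9 → G8 → HQ: 10+8+9+10+6 = 43
HQ → F9 → X1 → G8 → X9 → HQ: 10+8+7+10+8 = 43
HQ → F9 → G8 → X9 → X1 → HQ: 10+11+10+9+11 = 51
HQ → F9 → G8 → X1 → X9 → HQ: 10+11+7+9+8 = 45
HQ → X9 → F9 → X1 → G8 → HQ: 8+3+8+7+6 = 32
HQ → X9 → F9 → G8 → X1 → HQ: 8+3+11+7+11 = 40
HQ → X9 → X1 → F9 → G8 → HQ: 8+9+8+11+6 = 42
HQ → X9 → G8 → F9 → X1 → HQ: 8+10+11+8+11 = 48
HQ → X1 → F9 → X9 → G8 → HQ: 11+8+3+10+6 = 38
HQ → X1 → X9 → F9 → G8 → HQ: 11+9+3+11+6 = 40
The minimum is 32.
One optimal route: HQ → X9 → F9 → X1 → G8 → HQ (or its reverse).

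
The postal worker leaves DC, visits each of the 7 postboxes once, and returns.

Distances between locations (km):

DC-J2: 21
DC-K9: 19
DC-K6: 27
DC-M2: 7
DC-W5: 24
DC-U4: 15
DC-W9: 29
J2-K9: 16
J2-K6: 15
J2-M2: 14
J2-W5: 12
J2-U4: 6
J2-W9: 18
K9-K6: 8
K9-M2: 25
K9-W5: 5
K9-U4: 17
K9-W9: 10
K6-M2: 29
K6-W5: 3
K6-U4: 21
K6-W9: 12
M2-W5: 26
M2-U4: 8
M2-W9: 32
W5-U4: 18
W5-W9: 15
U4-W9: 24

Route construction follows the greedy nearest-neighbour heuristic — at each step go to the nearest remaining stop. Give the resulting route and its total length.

At DC the remaining stops are M2 7, U4 15, K9 19, J2 21, W5 24, K6 27, W9 29; go to M2.
At M2 the remaining stops are U4 8, J2 14, K9 25, W5 26, K6 29, W9 32; go to U4.
At U4 the remaining stops are J2 6, K9 17, W5 18, K6 21, W9 24; go to J2.
At J2 the remaining stops are W5 12, K6 15, K9 16, W9 18; go to W5.
At W5 the remaining stops are K6 3, K9 5, W9 15; go to K6.
At K6 the remaining stops are K9 8, W9 12; go to K9.
At K9 the remaining stops are W9 10; go to W9.
Return W9→DC: 29.
Total = 7 + 8 + 6 + 12 + 3 + 8 + 10 + 29 = 83.

Total distance 83 km via the nearest-neighbour route DC → M2 → U4 → J2 → W5 → K6 → K9 → W9 → DC.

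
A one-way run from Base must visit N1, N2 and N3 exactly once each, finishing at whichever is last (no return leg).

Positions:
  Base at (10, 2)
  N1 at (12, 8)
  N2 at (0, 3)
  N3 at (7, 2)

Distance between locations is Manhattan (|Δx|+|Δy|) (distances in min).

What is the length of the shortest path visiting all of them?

There are 3! = 6 possible orderings.
Base→N1→N2→N3: 8+17+8 = 33
Base→N1→N3→N2: 8+11+8 = 27
Base→N2→N1→N3: 11+17+11 = 39
Base→N2→N3→N1: 11+8+11 = 30
Base→N3→N1→N2: 3+11+17 = 31
Base→N3→N2→N1: 3+8+17 = 28
The minimum is 27.
One shortest path: Base → N1 → N3 → N2.

Minimum one-way distance = 27 min.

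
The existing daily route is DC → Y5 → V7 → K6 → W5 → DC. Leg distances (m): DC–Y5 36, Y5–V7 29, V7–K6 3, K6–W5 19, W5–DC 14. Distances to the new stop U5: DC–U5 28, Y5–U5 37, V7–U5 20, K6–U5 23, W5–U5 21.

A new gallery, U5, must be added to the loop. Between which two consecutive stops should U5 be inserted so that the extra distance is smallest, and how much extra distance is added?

Insertion cost between consecutive stops i–j is d(i,U5) + d(U5,j) − d(i,j):
  between DC and Y5: 28 + 37 − 36 = 29
  between Y5 and V7: 37 + 20 − 29 = 28
  between V7 and K6: 20 + 23 − 3 = 40
  between K6 and W5: 23 + 21 − 19 = 25
  between W5 and DC: 21 + 28 − 14 = 35
Cheapest insertion is between K6 and W5, adding 25.
New total = 101 + 25 = 126.

Adding 25 m by placing U5 on the K6–W5 leg.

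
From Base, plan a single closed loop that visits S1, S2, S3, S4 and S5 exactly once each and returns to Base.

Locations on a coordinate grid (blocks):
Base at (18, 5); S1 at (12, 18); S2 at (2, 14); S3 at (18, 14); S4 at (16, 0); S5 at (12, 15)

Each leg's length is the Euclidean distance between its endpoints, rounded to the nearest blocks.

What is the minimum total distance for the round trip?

Shortest round trip = 54 blocks.

There are 60 distinct closed tours to check (reversals are equivalent).
Base - S1 - S2 - S3 - S4 - S5 - Base: 14+11+16+14+16+12 = 83
Base - S1 - S2 - S3 - S5 - S4 - Base: 14+11+16+6+16+5 = 68
Base - S1 - S2 - S4 - S3 - S5 - Base: 14+11+20+14+6+12 = 77
Base - S1 - S2 - S4 - S5 - S3 - Base: 14+11+20+16+6+9 = 76
Base - S1 - S2 - S5 - S3 - S4 - Base: 14+11+10+6+14+5 = 60
Base - S1 - S2 - S5 - S4 - S3 - Base: 14+11+10+16+14+9 = 74
Base - S1 - S3 - S2 - S4 - S5 - Base: 14+7+16+20+16+12 = 85
Base - S1 - S3 - S2 - S5 - S4 - Base: 14+7+16+10+16+5 = 68
Base - S1 - S3 - S4 - S2 - S5 - Base: 14+7+14+20+10+12 = 77
Base - S1 - S3 - S4 - S5 - S2 - Base: 14+7+14+16+10+18 = 79
Base - S1 - S3 - S5 - S2 - S4 - Base: 14+7+6+10+20+5 = 62
Base - S1 - S3 - S5 - S4 - S2 - Base: 14+7+6+16+20+18 = 81
Base - S1 - S4 - S2 - S3 - S5 - Base: 14+18+20+16+6+12 = 86
Base - S1 - S4 - S2 - S5 - S3 - Base: 14+18+20+10+6+9 = 77
… (46 more)
Base - S3 - S1 - S5 - S2 - S4 - Base: 9+7+3+10+20+5 = 54  ← best
The minimum is 54.
One optimal route: Base → S3 → S1 → S5 → S2 → S4 → Base (or its reverse).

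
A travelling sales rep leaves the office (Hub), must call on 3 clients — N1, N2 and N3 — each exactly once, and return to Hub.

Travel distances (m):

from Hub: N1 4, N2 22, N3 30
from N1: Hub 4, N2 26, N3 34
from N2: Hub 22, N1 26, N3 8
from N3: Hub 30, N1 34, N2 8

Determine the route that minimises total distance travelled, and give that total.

With 3 stops there are 3!/2 = 3 distinct round trips (a route and its reverse cost the same).
Hub → N1 → N2 → N3 → Hub: 4+26+8+30 = 68
Hub → N1 → N3 → N2 → Hub: 4+34+8+22 = 68
Hub → N2 → N1 → N3 → Hub: 22+26+34+30 = 112
The minimum is 68.
One optimal route: Hub → N1 → N2 → N3 → Hub (or its reverse).

68 m — the shortest possible round trip.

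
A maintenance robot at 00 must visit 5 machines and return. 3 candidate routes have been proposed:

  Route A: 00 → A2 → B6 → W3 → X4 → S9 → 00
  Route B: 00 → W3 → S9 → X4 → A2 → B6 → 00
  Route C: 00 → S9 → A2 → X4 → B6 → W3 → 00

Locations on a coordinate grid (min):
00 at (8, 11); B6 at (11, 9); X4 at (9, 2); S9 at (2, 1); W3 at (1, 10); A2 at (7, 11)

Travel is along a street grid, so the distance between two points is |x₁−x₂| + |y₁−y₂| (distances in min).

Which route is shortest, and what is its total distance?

Route A: 1 + 6 + 11 + 16 + 8 + 16 = 58
Route B: 8 + 10 + 8 + 11 + 6 + 5 = 48
Route C: 16 + 15 + 11 + 9 + 11 + 8 = 70

48 min — Route B is the shortest.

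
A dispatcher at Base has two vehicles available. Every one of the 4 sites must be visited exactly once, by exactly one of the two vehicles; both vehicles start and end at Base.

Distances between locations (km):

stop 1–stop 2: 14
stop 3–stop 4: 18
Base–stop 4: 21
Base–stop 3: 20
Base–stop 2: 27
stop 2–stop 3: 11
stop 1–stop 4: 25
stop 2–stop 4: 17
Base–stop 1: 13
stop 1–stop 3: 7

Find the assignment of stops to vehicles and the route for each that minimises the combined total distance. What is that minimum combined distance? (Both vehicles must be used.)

95 km — the smallest possible combined total.

Try each way of splitting the stops between the two vehicles (each non-empty) and, for each split, find the best tour for each vehicle:
  {stop 1} + {stop 2, stop 3, stop 4}: 26 + 69 = 95
  {stop 2} + {stop 1, stop 3, stop 4}: 54 + 59 = 113
  {stop 1, stop 2} + {stop 3, stop 4}: 54 + 59 = 113
  {stop 3} + {stop 1, stop 2, stop 4}: 40 + 65 = 105
  {stop 1, stop 3} + {stop 2, stop 4}: 40 + 65 = 105
  {stop 2, stop 3} + {stop 1, stop 4}: 58 + 59 = 117
  … (7 splits in total)
Best: vehicle 1 Base → stop 1 → Base = 26; vehicle 2 Base → stop 3 → stop 2 → stop 4 → Base = 69; combined 95.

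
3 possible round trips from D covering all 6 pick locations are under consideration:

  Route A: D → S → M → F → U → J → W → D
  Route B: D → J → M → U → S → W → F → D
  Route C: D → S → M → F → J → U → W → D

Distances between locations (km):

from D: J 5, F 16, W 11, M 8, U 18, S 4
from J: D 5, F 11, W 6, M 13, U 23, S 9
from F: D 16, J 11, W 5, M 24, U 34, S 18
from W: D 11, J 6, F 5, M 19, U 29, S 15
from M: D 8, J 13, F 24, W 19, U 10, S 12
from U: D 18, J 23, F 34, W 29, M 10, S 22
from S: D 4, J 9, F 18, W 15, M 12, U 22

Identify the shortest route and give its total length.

Route A: 4 + 12 + 24 + 34 + 23 + 6 + 11 = 114
Route B: 5 + 13 + 10 + 22 + 15 + 5 + 16 = 86
Route C: 4 + 12 + 24 + 11 + 23 + 29 + 11 = 114

86 km — Route B is the shortest.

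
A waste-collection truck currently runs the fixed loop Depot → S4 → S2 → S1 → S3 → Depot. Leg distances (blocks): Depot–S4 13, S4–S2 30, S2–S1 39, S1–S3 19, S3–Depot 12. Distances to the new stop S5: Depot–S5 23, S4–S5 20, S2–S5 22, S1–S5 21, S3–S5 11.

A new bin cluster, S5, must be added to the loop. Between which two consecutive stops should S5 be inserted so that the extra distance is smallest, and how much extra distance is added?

Adding 4 blocks by placing S5 on the S2–S1 leg.

Insertion cost between consecutive stops i–j is d(i,S5) + d(S5,j) − d(i,j):
  between Depot and S4: 23 + 20 − 13 = 30
  between S4 and S2: 20 + 22 − 30 = 12
  between S2 and S1: 22 + 21 − 39 = 4
  between S1 and S3: 21 + 11 − 19 = 13
  between S3 and Depot: 11 + 23 − 12 = 22
Cheapest insertion is between S2 and S1, adding 4.
New total = 113 + 4 = 117.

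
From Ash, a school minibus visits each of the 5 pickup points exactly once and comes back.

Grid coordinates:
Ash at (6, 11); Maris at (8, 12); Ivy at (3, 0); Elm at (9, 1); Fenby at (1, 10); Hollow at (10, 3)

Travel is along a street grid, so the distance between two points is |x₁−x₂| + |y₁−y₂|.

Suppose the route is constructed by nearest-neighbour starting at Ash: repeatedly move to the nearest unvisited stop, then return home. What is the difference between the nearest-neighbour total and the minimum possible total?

Excess over optimum: 4.

From Ash: Maris=3, Fenby=6, Hollow=12, Elm=13, Ivy=14 → choose Maris (3).
From Maris: Fenby=9, Hollow=11, Elm=12, Ivy=17 → choose Fenby (9).
From Fenby: Ivy=12, Hollow=16, Elm=17 → choose Ivy (12).
From Ivy: Elm=7, Hollow=10 → choose Elm (7).
From Elm: Hollow=3 → choose Hollow (3).
NN route Ash → Maris → Fenby → Ivy → Elm → Hollow → Ash costs 46.
Optimal: Ash → Maris → Hollow → Elm → Ivy → Fenby → Ash costs 42 (by enumerating all 60 distinct tours).
Excess = 46 − 42 = 4.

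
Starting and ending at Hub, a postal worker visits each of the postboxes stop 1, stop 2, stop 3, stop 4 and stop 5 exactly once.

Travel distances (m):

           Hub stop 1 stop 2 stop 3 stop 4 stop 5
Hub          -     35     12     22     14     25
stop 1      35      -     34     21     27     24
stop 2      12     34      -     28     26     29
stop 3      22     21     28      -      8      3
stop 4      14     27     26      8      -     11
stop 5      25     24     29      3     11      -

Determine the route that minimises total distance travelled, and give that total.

With 5 stops there are 5!/2 = 60 distinct round trips (a route and its reverse cost the same).
Hub - stop 1 - stop 2 - stop 3 - stop 4 - stop 5 - Hub: 35+34+28+8+11+25 = 141
Hub - stop 1 - stop 2 - stop 3 - stop 5 - stop 4 - Hub: 35+34+28+3+11+14 = 125
Hub - stop 1 - stop 2 - stop 4 - stop 3 - stop 5 - Hub: 35+34+26+8+3+25 = 131
Hub - stop 1 - stop 2 - stop 4 - stop 5 - stop 3 - Hub: 35+34+26+11+3+22 = 131
Hub - stop 1 - stop 2 - stop 5 - stop 3 - stop 4 - Hub: 35+34+29+3+8+14 = 123
Hub - stop 1 - stop 2 - stop 5 - stop 4 - stop 3 - Hub: 35+34+29+11+8+22 = 139
Hub - stop 1 - stop 3 - stop 2 - stop 4 - stop 5 - Hub: 35+21+28+26+11+25 = 146
Hub - stop 1 - stop 3 - stop 2 - stop 5 - stop 4 - Hub: 35+21+28+29+11+14 = 138
Hub - stop 1 - stop 3 - stop 4 - stop 2 - stop 5 - Hub: 35+21+8+26+29+25 = 144
Hub - stop 1 - stop 3 - stop 4 - stop 5 - stop 2 - Hub: 35+21+8+11+29+12 = 116
Hub - stop 1 - stop 3 - stop 5 - stop 2 - stop 4 - Hub: 35+21+3+29+26+14 = 128
Hub - stop 1 - stop 3 - stop 5 - stop 4 - stop 2 - Hub: 35+21+3+11+26+12 = 108
Hub - stop 1 - stop 4 - stop 2 - stop 3 - stop 5 - Hub: 35+27+26+28+3+25 = 144
Hub - stop 1 - stop 4 - stop 2 - stop 5 - stop 3 - Hub: 35+27+26+29+3+22 = 142
… (46 more)
Hub - stop 2 - stop 1 - stop 3 - stop 5 - stop 4 - Hub: 12+34+21+3+11+14 = 95  ← best
The minimum is 95.
One optimal route: Hub → stop 2 → stop 1 → stop 3 → stop 5 → stop 4 → Hub (or its reverse).

95 m — the shortest possible round trip.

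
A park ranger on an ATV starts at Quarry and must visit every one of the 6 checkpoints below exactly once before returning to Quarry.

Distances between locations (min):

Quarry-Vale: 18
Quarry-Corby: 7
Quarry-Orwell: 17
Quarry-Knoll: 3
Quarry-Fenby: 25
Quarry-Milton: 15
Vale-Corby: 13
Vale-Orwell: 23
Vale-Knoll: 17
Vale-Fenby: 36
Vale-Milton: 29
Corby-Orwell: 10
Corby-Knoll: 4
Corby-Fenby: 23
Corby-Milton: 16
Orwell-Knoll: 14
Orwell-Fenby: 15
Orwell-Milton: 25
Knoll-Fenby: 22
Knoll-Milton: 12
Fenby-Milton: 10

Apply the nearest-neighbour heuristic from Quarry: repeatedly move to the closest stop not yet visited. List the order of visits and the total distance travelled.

At Quarry the remaining stops are Knoll 3, Corby 7, Milton 15, Orwell 17, Vale 18, Fenby 25; go to Knoll.
At Knoll the remaining stops are Corby 4, Milton 12, Orwell 14, Vale 17, Fenby 22; go to Corby.
At Corby the remaining stops are Orwell 10, Vale 13, Milton 16, Fenby 23; go to Orwell.
At Orwell the remaining stops are Fenby 15, Vale 23, Milton 25; go to Fenby.
At Fenby the remaining stops are Milton 10, Vale 36; go to Milton.
At Milton the remaining stops are Vale 29; go to Vale.
Return Vale→Quarry: 18.
Total = 3 + 4 + 10 + 15 + 10 + 29 + 18 = 89.

Nearest-neighbour total = 89 min; route Quarry → Knoll → Corby → Orwell → Fenby → Milton → Vale → Quarry.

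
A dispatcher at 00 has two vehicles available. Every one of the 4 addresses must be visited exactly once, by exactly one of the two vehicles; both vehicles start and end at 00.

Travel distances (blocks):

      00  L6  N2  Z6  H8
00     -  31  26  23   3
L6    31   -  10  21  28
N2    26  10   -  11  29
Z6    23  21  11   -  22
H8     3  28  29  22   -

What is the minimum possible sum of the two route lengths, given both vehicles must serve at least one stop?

There are 2^3 − 1 = 7 ways to divide the 4 stops into two non-empty groups. For each, the best each vehicle can do is its own shortest tour through its group:
  {L6} + {N2, Z6, H8}: 62 + 62 = 124
  {N2} + {L6, Z6, H8}: 52 + 75 = 127
  {L6, N2} + {Z6, H8}: 67 + 48 = 115
  {Z6} + {L6, N2, H8}: 46 + 67 = 113
  {L6, Z6} + {N2, H8}: 75 + 58 = 133
  {N2, Z6} + {L6, H8}: 60 + 62 = 122
  … (7 splits in total)
  {L6, N2, Z6} + {H8}: 75 + 6 = 81  ← best
Best: vehicle 1 00 → L6 → N2 → Z6 → 00 = 75; vehicle 2 00 → H8 → 00 = 6; combined 81.

Minimum combined distance: 81 blocks.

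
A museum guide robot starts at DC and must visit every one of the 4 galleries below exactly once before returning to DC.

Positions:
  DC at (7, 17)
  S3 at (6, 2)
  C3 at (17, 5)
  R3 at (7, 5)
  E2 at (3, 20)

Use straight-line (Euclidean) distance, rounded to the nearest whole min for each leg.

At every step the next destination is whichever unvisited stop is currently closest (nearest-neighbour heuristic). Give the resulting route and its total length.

51 min along DC → E2 → R3 → S3 → C3 → DC.

DC → [E2:5 / R3:12 / S3:15 / C3:16] → E2 (5)
E2 → [R3:16 / S3:18 / C3:21] → R3 (16)
R3 → [S3:3 / C3:10] → S3 (3)
S3 → [C3:11] → C3 (11)
Return C3→DC: 16.
Total = 5 + 16 + 3 + 11 + 16 = 51.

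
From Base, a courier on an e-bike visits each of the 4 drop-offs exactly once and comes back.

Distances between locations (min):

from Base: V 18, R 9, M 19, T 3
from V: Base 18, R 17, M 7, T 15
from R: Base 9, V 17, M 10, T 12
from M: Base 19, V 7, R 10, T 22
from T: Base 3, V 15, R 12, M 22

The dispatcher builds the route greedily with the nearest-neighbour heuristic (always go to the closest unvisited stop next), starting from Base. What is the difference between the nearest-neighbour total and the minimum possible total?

The nearest-neighbour route is 6 min longer than optimal.

Base: T=3, R=9, V=18, M=19 ⇒ T
T: R=12, V=15, M=22 ⇒ R
R: M=10, V=17 ⇒ M
M: V=7 ⇒ V
NN route Base → T → R → M → V → Base costs 50.
Optimal: Base → R → M → V → T → Base costs 44 (by enumerating all 12 distinct tours).
Excess = 50 − 44 = 6.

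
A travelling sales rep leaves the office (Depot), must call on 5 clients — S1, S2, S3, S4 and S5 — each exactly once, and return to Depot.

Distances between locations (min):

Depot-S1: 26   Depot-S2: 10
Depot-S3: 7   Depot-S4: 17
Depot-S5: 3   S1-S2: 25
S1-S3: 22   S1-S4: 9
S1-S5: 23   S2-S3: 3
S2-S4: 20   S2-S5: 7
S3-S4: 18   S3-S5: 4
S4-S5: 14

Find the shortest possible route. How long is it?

With 5 stops there are 5!/2 = 60 distinct round trips (a route and its reverse cost the same).
Depot - S1 - S2 - S3 - S4 - S5 - Depot: 26+25+3+18+14+3 = 89
Depot - S1 - S2 - S3 - S5 - S4 - Depot: 26+25+3+4+14+17 = 89
Depot - S1 - S2 - S4 - S3 - S5 - Depot: 26+25+20+18+4+3 = 96
Depot - S1 - S2 - S4 - S5 - S3 - Depot: 26+25+20+14+4+7 = 96
Depot - S1 - S2 - S5 - S3 - S4 - Depot: 26+25+7+4+18+17 = 97
Depot - S1 - S2 - S5 - S4 - S3 - Depot: 26+25+7+14+18+7 = 97
Depot - S1 - S3 - S2 - S4 - S5 - Depot: 26+22+3+20+14+3 = 88
Depot - S1 - S3 - S2 - S5 - S4 - Depot: 26+22+3+7+14+17 = 89
Depot - S1 - S3 - S4 - S2 - S5 - Depot: 26+22+18+20+7+3 = 96
Depot - S1 - S3 - S4 - S5 - S2 - Depot: 26+22+18+14+7+10 = 97
Depot - S1 - S3 - S5 - S2 - S4 - Depot: 26+22+4+7+20+17 = 96
Depot - S1 - S3 - S5 - S4 - S2 - Depot: 26+22+4+14+20+10 = 96
Depot - S1 - S4 - S2 - S3 - S5 - Depot: 26+9+20+3+4+3 = 65
Depot - S1 - S4 - S2 - S5 - S3 - Depot: 26+9+20+7+4+7 = 73
… (46 more)
Depot - S2 - S3 - S1 - S4 - S5 - Depot: 10+3+22+9+14+3 = 61  ← best
The minimum is 61.
One optimal route: Depot → S2 → S3 → S1 → S4 → S5 → Depot (or its reverse).

61 min — the shortest possible round trip.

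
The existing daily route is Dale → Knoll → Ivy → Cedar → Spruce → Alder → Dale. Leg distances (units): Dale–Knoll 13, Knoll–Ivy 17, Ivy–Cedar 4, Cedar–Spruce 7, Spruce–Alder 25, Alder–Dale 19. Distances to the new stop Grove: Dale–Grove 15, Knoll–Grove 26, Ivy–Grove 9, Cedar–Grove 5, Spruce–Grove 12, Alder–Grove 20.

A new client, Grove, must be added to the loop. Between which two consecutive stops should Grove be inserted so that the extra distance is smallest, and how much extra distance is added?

Insertion cost between consecutive stops i–j is d(i,Grove) + d(Grove,j) − d(i,j):
  between Dale and Knoll: 15 + 26 − 13 = 28
  between Knoll and Ivy: 26 + 9 − 17 = 18
  between Ivy and Cedar: 9 + 5 − 4 = 10
  between Cedar and Spruce: 5 + 12 − 7 = 10
  between Spruce and Alder: 12 + 20 − 25 = 7
  between Alder and Dale: 20 + 15 − 19 = 16
Cheapest insertion is between Spruce and Alder, adding 7.
New total = 85 + 7 = 92.

Minimum extra distance: 7, inserting Grove between Spruce and Alder.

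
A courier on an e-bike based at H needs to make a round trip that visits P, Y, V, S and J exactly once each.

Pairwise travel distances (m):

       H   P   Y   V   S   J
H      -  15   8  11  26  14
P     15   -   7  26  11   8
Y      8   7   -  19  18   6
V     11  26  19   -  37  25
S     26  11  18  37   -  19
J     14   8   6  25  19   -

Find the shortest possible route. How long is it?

Minimum total distance: 81 m.

H → P → Y → V → S → J → H: 15+7+19+37+19+14 = 111
H → P → Y → V → J → S → H: 15+7+19+25+19+26 = 111
H → P → Y → S → V → J → H: 15+7+18+37+25+14 = 116
H → P → Y → S → J → V → H: 15+7+18+19+25+11 = 95
H → P → Y → J → V → S → H: 15+7+6+25+37+26 = 116
H → P → Y → J → S → V → H: 15+7+6+19+37+11 = 95
H → P → V → Y → S → J → H: 15+26+19+18+19+14 = 111
H → P → V → Y → J → S → H: 15+26+19+6+19+26 = 111
H → P → V → S → Y → J → H: 15+26+37+18+6+14 = 116
H → P → V → S → J → Y → H: 15+26+37+19+6+8 = 111
H → P → V → J → Y → S → H: 15+26+25+6+18+26 = 116
H → P → V → J → S → Y → H: 15+26+25+19+18+8 = 111
H → P → S → Y → V → J → H: 15+11+18+19+25+14 = 102
H → P → S → Y → J → V → H: 15+11+18+6+25+11 = 86
… (46 more)
H → P → S → J → Y → V → H: 15+11+19+6+19+11 = 81  ← best
The minimum is 81.
One optimal route: H → P → S → J → Y → V → H (or its reverse).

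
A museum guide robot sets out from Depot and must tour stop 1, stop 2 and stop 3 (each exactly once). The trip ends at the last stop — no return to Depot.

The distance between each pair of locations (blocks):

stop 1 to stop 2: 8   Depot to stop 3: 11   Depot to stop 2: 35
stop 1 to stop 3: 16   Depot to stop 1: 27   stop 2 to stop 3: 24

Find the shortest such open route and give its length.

There are 3! = 6 possible orderings.
Depot → stop 1 → stop 2 → stop 3: 27+8+24 = 59
Depot → stop 1 → stop 3 → stop 2: 27+16+24 = 67
Depot → stop 2 → stop 1 → stop 3: 35+8+16 = 59
Depot → stop 2 → stop 3 → stop 1: 35+24+16 = 75
Depot → stop 3 → stop 1 → stop 2: 11+16+8 = 35
Depot → stop 3 → stop 2 → stop 1: 11+24+8 = 43
The minimum is 35.
One shortest path: Depot → stop 3 → stop 1 → stop 2.

Minimum one-way distance = 35 blocks.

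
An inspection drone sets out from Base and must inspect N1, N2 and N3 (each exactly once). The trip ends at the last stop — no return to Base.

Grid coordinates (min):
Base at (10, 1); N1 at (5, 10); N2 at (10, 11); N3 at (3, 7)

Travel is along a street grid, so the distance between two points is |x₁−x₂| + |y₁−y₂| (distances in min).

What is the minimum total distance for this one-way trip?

There are 3! = 6 possible orderings.
Base - N1 - N2 - N3: 14+6+11 = 31
Base - N1 - N3 - N2: 14+5+11 = 30
Base - N2 - N1 - N3: 10+6+5 = 21
Base - N2 - N3 - N1: 10+11+5 = 26
Base - N3 - N1 - N2: 13+5+6 = 24
Base - N3 - N2 - N1: 13+11+6 = 30
The minimum is 21.
One shortest path: Base → N2 → N1 → N3.

21 min — the minimum one-way total.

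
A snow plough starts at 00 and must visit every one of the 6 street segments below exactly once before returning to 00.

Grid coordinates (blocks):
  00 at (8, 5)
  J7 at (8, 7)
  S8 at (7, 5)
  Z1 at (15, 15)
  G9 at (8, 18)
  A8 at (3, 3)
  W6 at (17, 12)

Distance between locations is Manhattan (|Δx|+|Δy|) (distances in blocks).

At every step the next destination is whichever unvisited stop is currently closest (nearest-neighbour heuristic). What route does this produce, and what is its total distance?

64 blocks along 00 → S8 → J7 → A8 → G9 → Z1 → W6 → 00.

From 00: distances to unvisited — S8=1, J7=2, A8=7, G9=13, W6=16, Z1=17. Nearest is S8 (1).
From S8: distances to unvisited — J7=3, A8=6, G9=14, W6=17, Z1=18. Nearest is J7 (3).
From J7: distances to unvisited — A8=9, G9=11, W6=14, Z1=15. Nearest is A8 (9).
From A8: distances to unvisited — G9=20, W6=23, Z1=24. Nearest is G9 (20).
From G9: distances to unvisited — Z1=10, W6=15. Nearest is Z1 (10).
From Z1: distances to unvisited — W6=5. Nearest is W6 (5).
Return W6→00: 16.
Total = 1 + 3 + 9 + 20 + 10 + 5 + 16 = 64.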